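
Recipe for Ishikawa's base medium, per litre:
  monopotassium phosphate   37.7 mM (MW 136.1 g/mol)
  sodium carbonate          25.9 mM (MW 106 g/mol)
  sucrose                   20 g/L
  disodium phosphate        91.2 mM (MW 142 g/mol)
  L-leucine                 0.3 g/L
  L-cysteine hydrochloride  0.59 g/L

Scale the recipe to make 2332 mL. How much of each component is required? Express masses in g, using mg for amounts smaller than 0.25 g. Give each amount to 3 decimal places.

Working volume: 2332 mL = 2.332 L.
monopotassium phosphate: 37.7 mmol/L × 136.1 g/mol × 2.332 L ÷ 1000 = 11.965 g
sodium carbonate: 25.9 mmol/L × 106 g/mol × 2.332 L ÷ 1000 = 6.402 g
sucrose: 20 g/L × 2.332 L = 46.640 g
disodium phosphate: 91.2 mmol/L × 142 g/mol × 2.332 L ÷ 1000 = 30.200 g
L-leucine: 0.3 g/L × 2.332 L = 0.700 g
L-cysteine hydrochloride: 0.59 g/L × 2.332 L = 1.376 g

monopotassium phosphate 11.965 g; sodium carbonate 6.402 g; sucrose 46.640 g; disodium phosphate 30.200 g; L-leucine 0.700 g; L-cysteine hydrochloride 1.376 g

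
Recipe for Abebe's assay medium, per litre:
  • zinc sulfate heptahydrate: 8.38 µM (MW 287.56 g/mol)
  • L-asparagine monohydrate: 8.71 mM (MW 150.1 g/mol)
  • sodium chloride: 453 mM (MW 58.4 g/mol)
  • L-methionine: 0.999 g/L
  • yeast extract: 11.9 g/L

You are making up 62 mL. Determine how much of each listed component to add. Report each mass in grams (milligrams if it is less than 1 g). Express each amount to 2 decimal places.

Working volume: 62 mL = 0.062 L.
zinc sulfate heptahydrate: 8.38 µmol/L × 287.56 g/mol × 0.062 L ÷ 1000 = 0.15 mg
L-asparagine monohydrate: 8.71 mmol/L × 150.1 mg/mmol × 0.062 L = 81.06 mg
sodium chloride: 453 mmol/L × 58.4 g/mol × 0.062 L ÷ 1000 = 1.64 g
L-methionine: 0.999 g/L × 0.062 L = 0.061938 g = 61.94 mg
yeast extract: 11.9 g/L × 0.062 L = 0.7378 g = 737.80 mg

zinc sulfate heptahydrate 0.15 mg; L-asparagine monohydrate 81.06 mg; sodium chloride 1.64 g; L-methionine 61.94 mg; yeast extract 737.80 mg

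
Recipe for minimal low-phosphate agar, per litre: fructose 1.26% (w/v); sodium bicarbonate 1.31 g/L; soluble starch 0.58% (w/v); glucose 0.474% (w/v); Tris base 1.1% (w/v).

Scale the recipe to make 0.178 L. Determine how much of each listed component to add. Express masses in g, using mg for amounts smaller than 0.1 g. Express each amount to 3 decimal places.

fructose 2.243 g; sodium bicarbonate 0.233 g; soluble starch 1.032 g; glucose 0.844 g; Tris base 1.958 g

Working volume: 0.178 L.
fructose: 1.26 g per 100 mL × 178 mL ÷ 100 = 2.243 g
sodium bicarbonate: 1.31 g/L × 0.178 L = 0.233 g
soluble starch: 0.58% w/v = 5.8 g/L → 5.8 × 0.178 L = 1.032 g
glucose: 0.474% w/v = 4.74 g/L → 4.74 × 0.178 L = 0.844 g
Tris base: 1.1% w/v = 11 g/L → 11 × 0.178 L = 1.958 g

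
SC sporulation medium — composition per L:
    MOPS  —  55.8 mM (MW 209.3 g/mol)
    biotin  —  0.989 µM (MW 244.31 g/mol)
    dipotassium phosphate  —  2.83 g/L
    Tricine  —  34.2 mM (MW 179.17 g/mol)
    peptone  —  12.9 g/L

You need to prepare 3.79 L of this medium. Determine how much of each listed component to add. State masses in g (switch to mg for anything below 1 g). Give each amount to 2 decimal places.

MOPS 44.26 g; biotin 0.92 mg; dipotassium phosphate 10.73 g; Tricine 23.22 g; peptone 48.89 g

Working volume: 3.79 L.
MOPS: 55.8 mmol/L × 209.3 g/mol × 3.79 L ÷ 1000 = 44.26 g
biotin: 0.989 µmol/L × 244.31 g/mol × 3.79 L ÷ 1000 = 0.92 mg
dipotassium phosphate: 2.83 g/L × 3.79 L = 10.73 g
Tricine: 34.2 mmol/L × 179.17 g/mol × 3.79 L ÷ 1000 = 23.22 g
peptone: 12.9 g/L × 3.79 L = 48.89 g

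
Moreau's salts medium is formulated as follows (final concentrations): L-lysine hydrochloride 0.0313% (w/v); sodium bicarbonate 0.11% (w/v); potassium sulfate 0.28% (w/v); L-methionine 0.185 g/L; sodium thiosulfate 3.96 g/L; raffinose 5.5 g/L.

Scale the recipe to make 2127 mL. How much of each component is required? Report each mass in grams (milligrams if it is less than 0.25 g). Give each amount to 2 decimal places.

Target volume = 2127 mL = 2.127 L.
L-lysine hydrochloride: 0.0313% w/v = 0.313 g/L → 0.313 × 2.127 L = 0.67 g
sodium bicarbonate: 0.11% w/v = 1.1 g/L → 1.1 × 2.127 L = 2.34 g
potassium sulfate: 0.28% w/v = 2.8 g/L → 2.8 × 2.127 L = 5.96 g
L-methionine: 0.185 g/L × 2.127 L = 0.39 g
sodium thiosulfate: 3.96 g/L × 2.127 L = 8.42 g
raffinose: 5.5 g/L × 2.127 L = 11.70 g

L-lysine hydrochloride 0.67 g; sodium bicarbonate 2.34 g; potassium sulfate 5.96 g; L-methionine 0.39 g; sodium thiosulfate 8.42 g; raffinose 11.70 g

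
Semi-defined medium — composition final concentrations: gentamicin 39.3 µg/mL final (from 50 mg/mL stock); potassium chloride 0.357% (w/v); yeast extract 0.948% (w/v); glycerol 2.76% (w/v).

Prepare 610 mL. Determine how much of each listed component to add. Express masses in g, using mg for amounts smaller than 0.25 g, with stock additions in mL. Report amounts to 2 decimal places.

Working volume: 610 mL = 0.61 L.
gentamicin: C1V1 = C2V2 → 39.3 µg/mL × 610 mL ÷ 50000 µg/mL = 0.48 mL
potassium chloride: 0.357% w/v = 3.57 g/L → 3.57 × 0.61 L = 2.18 g
yeast extract: 0.948% w/v = 9.48 g/L → 9.48 × 0.61 L = 5.78 g
glycerol: 2.76% w/v = 27.6 g/L → 27.6 × 0.61 L = 16.84 g

gentamicin 0.48 mL; potassium chloride 2.18 g; yeast extract 5.78 g; glycerol 16.84 g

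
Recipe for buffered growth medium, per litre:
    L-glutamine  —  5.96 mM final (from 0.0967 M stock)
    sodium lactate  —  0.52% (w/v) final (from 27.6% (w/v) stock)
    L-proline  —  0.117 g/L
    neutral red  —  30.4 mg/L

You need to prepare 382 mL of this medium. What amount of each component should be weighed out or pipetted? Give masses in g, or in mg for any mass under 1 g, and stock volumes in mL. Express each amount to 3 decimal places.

L-glutamine 23.544 mL; sodium lactate 7.197 mL; L-proline 44.694 mg; neutral red 11.613 mg

Target volume = 382 mL = 0.382 L.
L-glutamine: V = C2·V2/C1 = 5.96 mM × 382 mL ÷ 96.7 mM = 23.544 mL
sodium lactate: C1V1 = C2V2 → 0.52% ÷ 27.6% × 382 mL = 7.197 mL
L-proline: 0.117 g/L × 0.382 L = 0.044694 g = 44.694 mg
neutral red: 30.4 mg/L × 0.382 L = 11.613 mg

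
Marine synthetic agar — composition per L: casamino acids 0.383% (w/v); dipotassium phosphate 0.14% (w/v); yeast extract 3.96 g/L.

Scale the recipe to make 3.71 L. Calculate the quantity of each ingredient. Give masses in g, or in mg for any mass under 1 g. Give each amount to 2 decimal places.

casamino acids 14.21 g; dipotassium phosphate 5.19 g; yeast extract 14.69 g

Scale factor relative to 1 L: 3.71.
casamino acids: 0.383 g per 100 mL × 3710 mL ÷ 100 = 14.21 g
dipotassium phosphate: 0.14 g per 100 mL × 3710 mL ÷ 100 = 5.19 g
yeast extract: 3.96 g/L × 3.71 L = 14.69 g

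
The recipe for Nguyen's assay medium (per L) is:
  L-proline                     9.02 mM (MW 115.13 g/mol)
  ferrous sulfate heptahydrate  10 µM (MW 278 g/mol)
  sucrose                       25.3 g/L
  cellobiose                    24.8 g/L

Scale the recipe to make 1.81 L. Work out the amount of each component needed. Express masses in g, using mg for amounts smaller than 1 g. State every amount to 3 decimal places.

L-proline 1.880 g; ferrous sulfate heptahydrate 5.032 mg; sucrose 45.793 g; cellobiose 44.888 g

Scale factor relative to 1 L: 1.81.
L-proline: 9.02 mmol/L × 115.13 g/mol × 1.81 L ÷ 1000 = 1.880 g
ferrous sulfate heptahydrate: 10 µmol/L × 278 g/mol × 1.81 L ÷ 1000 = 5.032 mg
sucrose: 25.3 g/L × 1.81 L = 45.793 g
cellobiose: 24.8 g/L × 1.81 L = 44.888 g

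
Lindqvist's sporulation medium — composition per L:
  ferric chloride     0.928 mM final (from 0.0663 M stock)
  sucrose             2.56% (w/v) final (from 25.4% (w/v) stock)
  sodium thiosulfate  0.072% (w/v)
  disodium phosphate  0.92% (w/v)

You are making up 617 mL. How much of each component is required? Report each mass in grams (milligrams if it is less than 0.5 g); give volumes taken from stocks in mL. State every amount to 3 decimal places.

ferric chloride 8.636 mL; sucrose 62.186 mL; sodium thiosulfate 444.240 mg; disodium phosphate 5.676 g

Working volume: 617 mL = 0.617 L.
ferric chloride: C1V1 = C2V2 → 0.928 mM × 617 mL ÷ 66.3 mM = 8.636 mL
sucrose: dilute stock: 2.56% ÷ 25.4% × 617 mL = 62.186 mL
sodium thiosulfate: 0.072% w/v = 0.72 g/L → 0.72 × 0.617 L = 0.44424 g = 444.240 mg
disodium phosphate: 0.92% w/v = 9.2 g/L → 9.2 × 0.617 L = 5.676 g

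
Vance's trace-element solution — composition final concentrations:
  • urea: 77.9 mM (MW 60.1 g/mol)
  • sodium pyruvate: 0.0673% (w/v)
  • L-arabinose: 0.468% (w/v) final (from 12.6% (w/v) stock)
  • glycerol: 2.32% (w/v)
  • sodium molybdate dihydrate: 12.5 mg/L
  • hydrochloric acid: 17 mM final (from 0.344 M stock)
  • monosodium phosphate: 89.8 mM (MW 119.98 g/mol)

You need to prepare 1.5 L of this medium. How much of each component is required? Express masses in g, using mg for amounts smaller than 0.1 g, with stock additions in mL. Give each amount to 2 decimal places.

Working volume: 1.5 L.
urea: 77.9 mmol/L × 60.1 g/mol × 1.5 L ÷ 1000 = 7.02 g
sodium pyruvate: 0.0673% w/v = 0.673 g/L → 0.673 × 1.5 L = 1.01 g
L-arabinose: dilute stock: 0.468% ÷ 12.6% × 1500 mL = 55.71 mL
glycerol: 2.32 g per 100 mL × 1500 mL ÷ 100 = 34.80 g
sodium molybdate dihydrate: 12.5 mg/L × 1.5 L = 18.75 mg
hydrochloric acid: dilute stock: 17 mM × 1500 mL ÷ 344 mM = 74.13 mL
monosodium phosphate: 89.8 mmol/L × 119.98 g/mol × 1.5 L ÷ 1000 = 16.16 g

urea 7.02 g; sodium pyruvate 1.01 g; L-arabinose 55.71 mL; glycerol 34.80 g; sodium molybdate dihydrate 18.75 mg; hydrochloric acid 74.13 mL; monosodium phosphate 16.16 g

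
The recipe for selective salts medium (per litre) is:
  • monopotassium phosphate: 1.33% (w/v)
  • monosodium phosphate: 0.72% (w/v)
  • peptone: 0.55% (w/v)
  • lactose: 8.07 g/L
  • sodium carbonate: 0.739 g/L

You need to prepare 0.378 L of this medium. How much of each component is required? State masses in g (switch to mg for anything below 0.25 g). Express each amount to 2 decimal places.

Scale factor relative to 1 L: 0.378.
monopotassium phosphate: 1.33 g per 100 mL × 378 mL ÷ 100 = 5.03 g
monosodium phosphate: 0.72 g per 100 mL × 378 mL ÷ 100 = 2.72 g
peptone: 0.55% w/v = 5.5 g/L → 5.5 × 0.378 L = 2.08 g
lactose: 8.07 g/L × 0.378 L = 3.05 g
sodium carbonate: 0.739 g/L × 0.378 L = 0.28 g

monopotassium phosphate 5.03 g; monosodium phosphate 2.72 g; peptone 2.08 g; lactose 3.05 g; sodium carbonate 0.28 g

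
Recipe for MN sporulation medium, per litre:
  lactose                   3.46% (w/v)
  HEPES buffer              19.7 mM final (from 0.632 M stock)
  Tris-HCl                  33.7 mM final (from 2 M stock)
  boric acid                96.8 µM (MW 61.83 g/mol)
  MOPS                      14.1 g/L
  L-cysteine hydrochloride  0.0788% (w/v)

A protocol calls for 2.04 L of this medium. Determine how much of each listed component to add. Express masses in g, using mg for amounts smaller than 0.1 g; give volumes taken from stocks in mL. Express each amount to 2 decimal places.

Scale factor relative to 1 L: 2.04.
lactose: 3.46 g per 100 mL × 2040 mL ÷ 100 = 70.58 g
HEPES buffer: dilute stock: 19.7 mM × 2040 mL ÷ 632 mM = 63.59 mL
Tris-HCl: C1V1 = C2V2 → 33.7 mM × 2040 mL ÷ 2000 mM = 34.37 mL
boric acid: 96.8 µmol/L × 61.83 g/mol × 2.04 L ÷ 1000 = 12.21 mg
MOPS: 14.1 g/L × 2.04 L = 28.76 g
L-cysteine hydrochloride: 0.0788 g per 100 mL × 2040 mL ÷ 100 = 1.61 g

lactose 70.58 g; HEPES buffer 63.59 mL; Tris-HCl 34.37 mL; boric acid 12.21 mg; MOPS 28.76 g; L-cysteine hydrochloride 1.61 g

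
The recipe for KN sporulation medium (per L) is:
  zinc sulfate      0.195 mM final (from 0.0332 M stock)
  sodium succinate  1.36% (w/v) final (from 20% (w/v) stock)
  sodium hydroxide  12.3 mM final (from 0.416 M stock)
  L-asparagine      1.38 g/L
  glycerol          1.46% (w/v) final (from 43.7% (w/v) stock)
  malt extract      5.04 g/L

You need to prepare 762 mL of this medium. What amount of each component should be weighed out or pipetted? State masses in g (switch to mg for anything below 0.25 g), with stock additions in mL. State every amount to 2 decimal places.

Working volume: 762 mL = 0.762 L.
zinc sulfate: dilute stock: 0.195 mM × 762 mL ÷ 33.2 mM = 4.48 mL
sodium succinate: dilute stock: 1.36% ÷ 20% × 762 mL = 51.82 mL
sodium hydroxide: V = C2·V2/C1 = 12.3 mM × 762 mL ÷ 416 mM = 22.53 mL
L-asparagine: 1.38 g/L × 0.762 L = 1.05 g
glycerol: dilute stock: 1.46% ÷ 43.7% × 762 mL = 25.46 mL
malt extract: 5.04 g/L × 0.762 L = 3.84 g

zinc sulfate 4.48 mL; sodium succinate 51.82 mL; sodium hydroxide 22.53 mL; L-asparagine 1.05 g; glycerol 25.46 mL; malt extract 3.84 g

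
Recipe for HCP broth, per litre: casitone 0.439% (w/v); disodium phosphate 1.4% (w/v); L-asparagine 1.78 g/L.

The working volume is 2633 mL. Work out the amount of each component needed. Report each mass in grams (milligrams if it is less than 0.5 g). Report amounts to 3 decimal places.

casitone 11.559 g; disodium phosphate 36.862 g; L-asparagine 4.687 g

Scale factor relative to 1 L: 2.633.
casitone: 0.439 g per 100 mL × 2633 mL ÷ 100 = 11.559 g
disodium phosphate: 1.4% w/v = 14 g/L → 14 × 2.633 L = 36.862 g
L-asparagine: 1.78 g/L × 2.633 L = 4.687 g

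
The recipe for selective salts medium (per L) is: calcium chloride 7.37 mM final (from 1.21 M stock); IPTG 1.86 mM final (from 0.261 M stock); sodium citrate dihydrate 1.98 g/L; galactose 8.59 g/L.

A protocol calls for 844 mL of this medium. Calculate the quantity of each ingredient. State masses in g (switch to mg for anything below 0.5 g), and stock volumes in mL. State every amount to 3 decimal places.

Working volume: 844 mL = 0.844 L.
calcium chloride: C1V1 = C2V2 → 7.37 mM × 844 mL ÷ 1210 mM = 5.141 mL
IPTG: C1V1 = C2V2 → 1.86 mM × 844 mL ÷ 261 mM = 6.015 mL
sodium citrate dihydrate: 1.98 g/L × 0.844 L = 1.671 g
galactose: 8.59 g/L × 0.844 L = 7.250 g

calcium chloride 5.141 mL; IPTG 6.015 mL; sodium citrate dihydrate 1.671 g; galactose 7.250 g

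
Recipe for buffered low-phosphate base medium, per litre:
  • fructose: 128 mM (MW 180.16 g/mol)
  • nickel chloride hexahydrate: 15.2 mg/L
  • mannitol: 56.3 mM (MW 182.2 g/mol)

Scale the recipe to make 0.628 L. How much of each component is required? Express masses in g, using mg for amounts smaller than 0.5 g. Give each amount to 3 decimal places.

Scale factor relative to 1 L: 0.628.
fructose: 128 mmol/L × 180.16 g/mol × 0.628 L ÷ 1000 = 14.482 g
nickel chloride hexahydrate: 15.2 mg/L × 0.628 L = 9.546 mg
mannitol: 56.3 mmol/L × 182.2 g/mol × 0.628 L ÷ 1000 = 6.442 g

fructose 14.482 g; nickel chloride hexahydrate 9.546 mg; mannitol 6.442 g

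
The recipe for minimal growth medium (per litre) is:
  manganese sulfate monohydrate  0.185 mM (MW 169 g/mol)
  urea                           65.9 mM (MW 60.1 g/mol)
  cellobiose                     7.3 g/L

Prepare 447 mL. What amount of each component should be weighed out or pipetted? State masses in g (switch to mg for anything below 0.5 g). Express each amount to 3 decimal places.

Working volume: 447 mL = 0.447 L.
manganese sulfate monohydrate: 0.185 mmol/L × 169 mg/mmol × 0.447 L = 13.975 mg
urea: 65.9 mmol/L × 60.1 g/mol × 0.447 L ÷ 1000 = 1.770 g
cellobiose: 7.3 g/L × 0.447 L = 3.263 g

manganese sulfate monohydrate 13.975 mg; urea 1.770 g; cellobiose 3.263 g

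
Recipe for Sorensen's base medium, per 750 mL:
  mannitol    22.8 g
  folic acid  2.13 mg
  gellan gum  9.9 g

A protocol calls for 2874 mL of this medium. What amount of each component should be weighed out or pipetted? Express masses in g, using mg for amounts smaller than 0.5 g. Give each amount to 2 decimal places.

Ratio of target to recipe volume: 2874 / 750 = 3.832.
mannitol: 22.8 g × (2874 mL / 750 mL) = 87.37 g
folic acid: 2.13 mg × (2874 mL / 750 mL) = 8.16 mg
gellan gum: 9.9 g × (2874 mL / 750 mL) = 37.94 g

mannitol 87.37 g; folic acid 8.16 mg; gellan gum 37.94 g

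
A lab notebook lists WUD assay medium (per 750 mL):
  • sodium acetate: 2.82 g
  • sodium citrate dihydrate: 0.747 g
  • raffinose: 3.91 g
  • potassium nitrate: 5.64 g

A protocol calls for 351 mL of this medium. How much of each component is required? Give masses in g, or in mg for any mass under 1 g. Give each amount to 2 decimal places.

sodium acetate 1.32 g; sodium citrate dihydrate 349.60 mg; raffinose 1.83 g; potassium nitrate 2.64 g

Ratio of target to recipe volume: 351 / 750 = 0.468.
sodium acetate: 2.82 g × (351 mL / 750 mL) = 1.32 g
sodium citrate dihydrate: 0.747 g × (351 mL / 750 mL) = 0.349596 g = 349.60 mg
raffinose: 3.91 g × (351 mL / 750 mL) = 1.83 g
potassium nitrate: 5.64 g × (351 mL / 750 mL) = 2.64 g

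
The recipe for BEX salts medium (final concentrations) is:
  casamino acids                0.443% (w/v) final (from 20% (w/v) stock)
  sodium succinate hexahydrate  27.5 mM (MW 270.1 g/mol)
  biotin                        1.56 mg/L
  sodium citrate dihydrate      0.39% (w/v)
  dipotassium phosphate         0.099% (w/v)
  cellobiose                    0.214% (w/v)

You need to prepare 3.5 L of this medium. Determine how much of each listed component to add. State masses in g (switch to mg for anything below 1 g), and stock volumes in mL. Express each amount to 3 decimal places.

Working volume: 3.5 L.
casamino acids: V = C2·V2/C1 = 0.443% ÷ 20% × 3500 mL = 77.525 mL
sodium succinate hexahydrate: 27.5 mmol/L × 270.1 g/mol × 3.5 L ÷ 1000 = 25.997 g
biotin: 1.56 mg/L × 3.5 L = 5.460 mg
sodium citrate dihydrate: 0.39% w/v = 3.9 g/L → 3.9 × 3.5 L = 13.650 g
dipotassium phosphate: 0.099% w/v = 0.99 g/L → 0.99 × 3.5 L = 3.465 g
cellobiose: 0.214 g per 100 mL × 3500 mL ÷ 100 = 7.490 g

casamino acids 77.525 mL; sodium succinate hexahydrate 25.997 g; biotin 5.460 mg; sodium citrate dihydrate 13.650 g; dipotassium phosphate 3.465 g; cellobiose 7.490 g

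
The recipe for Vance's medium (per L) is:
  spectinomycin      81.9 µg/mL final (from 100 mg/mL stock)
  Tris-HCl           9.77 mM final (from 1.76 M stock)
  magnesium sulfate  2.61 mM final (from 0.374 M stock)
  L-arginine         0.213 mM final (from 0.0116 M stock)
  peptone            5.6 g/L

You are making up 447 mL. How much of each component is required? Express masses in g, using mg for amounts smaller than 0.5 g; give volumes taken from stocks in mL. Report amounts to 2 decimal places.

Target volume = 447 mL = 0.447 L.
spectinomycin: C1V1 = C2V2 → 81.9 µg/mL × 447 mL ÷ 100000 µg/mL = 0.37 mL
Tris-HCl: dilute stock: 9.77 mM × 447 mL ÷ 1760 mM = 2.48 mL
magnesium sulfate: V = C2·V2/C1 = 2.61 mM × 447 mL ÷ 374 mM = 3.12 mL
L-arginine: C1V1 = C2V2 → 0.213 mM × 447 mL ÷ 11.6 mM = 8.21 mL
peptone: 5.6 g/L × 0.447 L = 2.50 g

spectinomycin 0.37 mL; Tris-HCl 2.48 mL; magnesium sulfate 3.12 mL; L-arginine 8.21 mL; peptone 2.50 g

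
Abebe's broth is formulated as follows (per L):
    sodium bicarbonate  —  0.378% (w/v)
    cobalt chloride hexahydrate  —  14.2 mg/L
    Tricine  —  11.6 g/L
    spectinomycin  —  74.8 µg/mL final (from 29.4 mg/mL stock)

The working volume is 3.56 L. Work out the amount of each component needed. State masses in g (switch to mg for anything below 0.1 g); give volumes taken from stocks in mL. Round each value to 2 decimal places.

Scale factor relative to 1 L: 3.56.
sodium bicarbonate: 0.378 g per 100 mL × 3560 mL ÷ 100 = 13.46 g
cobalt chloride hexahydrate: 14.2 mg/L × 3.56 L = 50.55 mg
Tricine: 11.6 g/L × 3.56 L = 41.30 g
spectinomycin: C1V1 = C2V2 → 74.8 µg/mL × 3560 mL ÷ 29400 µg/mL = 9.06 mL

sodium bicarbonate 13.46 g; cobalt chloride hexahydrate 50.55 mg; Tricine 41.30 g; spectinomycin 9.06 mL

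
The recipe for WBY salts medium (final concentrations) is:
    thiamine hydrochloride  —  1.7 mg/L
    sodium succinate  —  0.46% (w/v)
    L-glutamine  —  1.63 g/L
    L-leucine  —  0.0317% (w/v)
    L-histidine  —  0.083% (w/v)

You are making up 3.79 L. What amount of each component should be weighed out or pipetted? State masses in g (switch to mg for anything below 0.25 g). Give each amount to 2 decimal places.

Scale factor relative to 1 L: 3.79.
thiamine hydrochloride: 1.7 mg/L × 3.79 L = 6.44 mg
sodium succinate: 0.46 g per 100 mL × 3790 mL ÷ 100 = 17.43 g
L-glutamine: 1.63 g/L × 3.79 L = 6.18 g
L-leucine: 0.0317% w/v = 0.317 g/L → 0.317 × 3.79 L = 1.20 g
L-histidine: 0.083 g per 100 mL × 3790 mL ÷ 100 = 3.15 g

thiamine hydrochloride 6.44 mg; sodium succinate 17.43 g; L-glutamine 6.18 g; L-leucine 1.20 g; L-histidine 3.15 g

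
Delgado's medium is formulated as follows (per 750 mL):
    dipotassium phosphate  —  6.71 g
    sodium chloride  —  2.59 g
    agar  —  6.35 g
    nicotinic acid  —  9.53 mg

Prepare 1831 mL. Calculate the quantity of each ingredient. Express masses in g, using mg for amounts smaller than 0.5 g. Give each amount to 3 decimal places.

Ratio of target to recipe volume: 1831 / 750 = 2.44133.
dipotassium phosphate: 6.71 g × (1831 mL / 750 mL) = 16.381 g
sodium chloride: 2.59 g × (1831 mL / 750 mL) = 6.323 g
agar: 6.35 g × (1831 mL / 750 mL) = 15.502 g
nicotinic acid: 9.53 mg × (1831 mL / 750 mL) = 23.266 mg

dipotassium phosphate 16.381 g; sodium chloride 6.323 g; agar 15.502 g; nicotinic acid 23.266 mg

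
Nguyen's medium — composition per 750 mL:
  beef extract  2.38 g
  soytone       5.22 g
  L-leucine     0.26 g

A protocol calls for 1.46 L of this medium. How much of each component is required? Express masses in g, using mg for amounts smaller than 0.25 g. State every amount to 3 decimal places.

beef extract 4.633 g; soytone 10.162 g; L-leucine 0.506 g

Scale factor = 1460 mL / 750 mL = 1.94667.
beef extract: 2.38 g × (1460 mL / 750 mL) = 4.633 g
soytone: 5.22 g × (1460 mL / 750 mL) = 10.162 g
L-leucine: 0.26 g × (1460 mL / 750 mL) = 0.506 g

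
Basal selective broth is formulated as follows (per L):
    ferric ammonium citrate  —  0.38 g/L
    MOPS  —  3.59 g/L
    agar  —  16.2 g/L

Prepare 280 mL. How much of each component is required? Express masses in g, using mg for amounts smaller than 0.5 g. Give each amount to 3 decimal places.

Target volume = 280 mL = 0.28 L.
ferric ammonium citrate: 0.38 g/L × 0.28 L = 0.1064 g = 106.400 mg
MOPS: 3.59 g/L × 0.28 L = 1.005 g
agar: 16.2 g/L × 0.28 L = 4.536 g

ferric ammonium citrate 106.400 mg; MOPS 1.005 g; agar 4.536 g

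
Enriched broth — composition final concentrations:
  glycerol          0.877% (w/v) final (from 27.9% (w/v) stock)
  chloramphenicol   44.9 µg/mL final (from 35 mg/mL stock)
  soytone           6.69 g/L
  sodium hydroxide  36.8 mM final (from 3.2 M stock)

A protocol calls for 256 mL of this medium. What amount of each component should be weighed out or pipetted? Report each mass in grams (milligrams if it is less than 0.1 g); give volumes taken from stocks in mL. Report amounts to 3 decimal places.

Scale factor relative to 1 L: 0.256.
glycerol: C1V1 = C2V2 → 0.877% ÷ 27.9% × 256 mL = 8.047 mL
chloramphenicol: V = C2·V2/C1 = 44.9 µg/mL × 256 mL ÷ 35000 µg/mL = 0.328 mL
soytone: 6.69 g/L × 0.256 L = 1.713 g
sodium hydroxide: V = C2·V2/C1 = 36.8 mM × 256 mL ÷ 3200 mM = 2.944 mL

glycerol 8.047 mL; chloramphenicol 0.328 mL; soytone 1.713 g; sodium hydroxide 2.944 mL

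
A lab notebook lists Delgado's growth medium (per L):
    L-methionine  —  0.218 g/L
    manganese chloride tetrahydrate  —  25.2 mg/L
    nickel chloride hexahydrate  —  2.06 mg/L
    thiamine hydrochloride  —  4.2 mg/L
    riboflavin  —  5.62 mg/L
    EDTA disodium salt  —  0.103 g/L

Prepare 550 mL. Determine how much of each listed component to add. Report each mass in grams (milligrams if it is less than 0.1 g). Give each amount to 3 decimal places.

L-methionine 0.120 g; manganese chloride tetrahydrate 13.860 mg; nickel chloride hexahydrate 1.133 mg; thiamine hydrochloride 2.310 mg; riboflavin 3.091 mg; EDTA disodium salt 56.650 mg

Scale factor relative to 1 L: 0.55.
L-methionine: 0.218 g/L × 0.55 L = 0.120 g
manganese chloride tetrahydrate: 25.2 mg/L × 0.55 L = 13.860 mg
nickel chloride hexahydrate: 2.06 mg/L × 0.55 L = 1.133 mg
thiamine hydrochloride: 4.2 mg/L × 0.55 L = 2.310 mg
riboflavin: 5.62 mg/L × 0.55 L = 3.091 mg
EDTA disodium salt: 0.103 g/L × 0.55 L = 0.05665 g = 56.650 mg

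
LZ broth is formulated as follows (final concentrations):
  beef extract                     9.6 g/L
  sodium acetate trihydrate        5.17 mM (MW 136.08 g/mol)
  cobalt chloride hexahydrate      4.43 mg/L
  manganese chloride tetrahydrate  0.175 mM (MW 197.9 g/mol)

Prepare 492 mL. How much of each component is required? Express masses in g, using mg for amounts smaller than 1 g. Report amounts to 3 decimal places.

beef extract 4.723 g; sodium acetate trihydrate 346.139 mg; cobalt chloride hexahydrate 2.180 mg; manganese chloride tetrahydrate 17.039 mg

Target volume = 492 mL = 0.492 L.
beef extract: 9.6 g/L × 0.492 L = 4.723 g
sodium acetate trihydrate: 5.17 mmol/L × 136.08 mg/mmol × 0.492 L = 346.139 mg
cobalt chloride hexahydrate: 4.43 mg/L × 0.492 L = 2.180 mg
manganese chloride tetrahydrate: 0.175 mmol/L × 197.9 mg/mmol × 0.492 L = 17.039 mg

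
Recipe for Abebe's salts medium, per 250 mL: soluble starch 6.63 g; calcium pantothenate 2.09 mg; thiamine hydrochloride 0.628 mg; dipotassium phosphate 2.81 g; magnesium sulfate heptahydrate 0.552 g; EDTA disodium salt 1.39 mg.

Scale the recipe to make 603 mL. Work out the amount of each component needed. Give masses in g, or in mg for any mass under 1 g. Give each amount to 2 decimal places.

Scale factor = 603 mL / 250 mL = 2.412.
soluble starch: 6.63 g × (603 mL / 250 mL) = 15.99 g
calcium pantothenate: 2.09 mg × (603 mL / 250 mL) = 5.04 mg
thiamine hydrochloride: 0.628 mg × (603 mL / 250 mL) = 1.51 mg
dipotassium phosphate: 2.81 g × (603 mL / 250 mL) = 6.78 g
magnesium sulfate heptahydrate: 0.552 g × (603 mL / 250 mL) = 1.33 g
EDTA disodium salt: 1.39 mg × (603 mL / 250 mL) = 3.35 mg

soluble starch 15.99 g; calcium pantothenate 5.04 mg; thiamine hydrochloride 1.51 mg; dipotassium phosphate 6.78 g; magnesium sulfate heptahydrate 1.33 g; EDTA disodium salt 3.35 mg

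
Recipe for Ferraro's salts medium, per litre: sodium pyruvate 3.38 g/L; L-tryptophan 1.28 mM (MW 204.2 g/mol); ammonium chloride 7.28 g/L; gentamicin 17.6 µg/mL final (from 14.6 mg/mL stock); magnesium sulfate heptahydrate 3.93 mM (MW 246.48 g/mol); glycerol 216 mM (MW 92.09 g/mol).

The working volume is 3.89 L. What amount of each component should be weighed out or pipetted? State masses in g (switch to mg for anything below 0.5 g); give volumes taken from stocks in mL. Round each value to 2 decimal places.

sodium pyruvate 13.15 g; L-tryptophan 1.02 g; ammonium chloride 28.32 g; gentamicin 4.69 mL; magnesium sulfate heptahydrate 3.77 g; glycerol 77.38 g

Scale factor relative to 1 L: 3.89.
sodium pyruvate: 3.38 g/L × 3.89 L = 13.15 g
L-tryptophan: 1.28 mmol/L × 204.2 g/mol × 3.89 L ÷ 1000 = 1.02 g
ammonium chloride: 7.28 g/L × 3.89 L = 28.32 g
gentamicin: C1V1 = C2V2 → 17.6 µg/mL × 3890 mL ÷ 14600 µg/mL = 4.69 mL
magnesium sulfate heptahydrate: 3.93 mmol/L × 246.48 g/mol × 3.89 L ÷ 1000 = 3.77 g
glycerol: 216 mmol/L × 92.09 g/mol × 3.89 L ÷ 1000 = 77.38 g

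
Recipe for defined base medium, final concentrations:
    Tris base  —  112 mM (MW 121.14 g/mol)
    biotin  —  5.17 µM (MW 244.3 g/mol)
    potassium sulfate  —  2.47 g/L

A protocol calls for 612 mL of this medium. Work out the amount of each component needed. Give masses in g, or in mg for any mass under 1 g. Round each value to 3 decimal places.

Scale factor relative to 1 L: 0.612.
Tris base: 112 mmol/L × 121.14 g/mol × 0.612 L ÷ 1000 = 8.303 g
biotin: 5.17 µmol/L × 244.3 g/mol × 0.612 L ÷ 1000 = 0.773 mg
potassium sulfate: 2.47 g/L × 0.612 L = 1.512 g

Tris base 8.303 g; biotin 0.773 mg; potassium sulfate 1.512 g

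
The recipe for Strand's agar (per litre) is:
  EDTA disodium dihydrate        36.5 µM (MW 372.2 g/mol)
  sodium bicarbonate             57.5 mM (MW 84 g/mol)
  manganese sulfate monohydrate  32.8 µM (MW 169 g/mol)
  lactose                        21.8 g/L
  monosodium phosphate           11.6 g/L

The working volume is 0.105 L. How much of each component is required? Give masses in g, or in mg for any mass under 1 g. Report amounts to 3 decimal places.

EDTA disodium dihydrate 1.426 mg; sodium bicarbonate 507.150 mg; manganese sulfate monohydrate 0.582 mg; lactose 2.289 g; monosodium phosphate 1.218 g

Scale factor relative to 1 L: 0.105.
EDTA disodium dihydrate: 36.5 µmol/L × 372.2 g/mol × 0.105 L ÷ 1000 = 1.426 mg
sodium bicarbonate: 57.5 mmol/L × 84 mg/mmol × 0.105 L = 507.150 mg
manganese sulfate monohydrate: 32.8 µmol/L × 169 g/mol × 0.105 L ÷ 1000 = 0.582 mg
lactose: 21.8 g/L × 0.105 L = 2.289 g
monosodium phosphate: 11.6 g/L × 0.105 L = 1.218 g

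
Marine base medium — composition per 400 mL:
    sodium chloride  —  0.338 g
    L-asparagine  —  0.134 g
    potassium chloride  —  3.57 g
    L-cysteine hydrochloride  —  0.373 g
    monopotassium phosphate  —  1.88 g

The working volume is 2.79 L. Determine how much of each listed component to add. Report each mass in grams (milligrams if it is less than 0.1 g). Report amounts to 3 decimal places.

sodium chloride 2.358 g; L-asparagine 0.935 g; potassium chloride 24.901 g; L-cysteine hydrochloride 2.602 g; monopotassium phosphate 13.113 g

Ratio of target to recipe volume: 2790 / 400 = 6.975.
sodium chloride: 0.338 g × (2790 mL / 400 mL) = 2.358 g
L-asparagine: 0.134 g × (2790 mL / 400 mL) = 0.935 g
potassium chloride: 3.57 g × (2790 mL / 400 mL) = 24.901 g
L-cysteine hydrochloride: 0.373 g × (2790 mL / 400 mL) = 2.602 g
monopotassium phosphate: 1.88 g × (2790 mL / 400 mL) = 13.113 g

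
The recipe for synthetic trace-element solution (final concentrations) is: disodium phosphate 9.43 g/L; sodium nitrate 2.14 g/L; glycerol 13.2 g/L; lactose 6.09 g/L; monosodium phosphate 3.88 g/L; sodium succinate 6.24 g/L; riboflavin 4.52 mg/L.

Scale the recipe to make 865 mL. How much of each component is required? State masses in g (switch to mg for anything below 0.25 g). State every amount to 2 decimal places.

Working volume: 865 mL = 0.865 L.
disodium phosphate: 9.43 g/L × 0.865 L = 8.16 g
sodium nitrate: 2.14 g/L × 0.865 L = 1.85 g
glycerol: 13.2 g/L × 0.865 L = 11.42 g
lactose: 6.09 g/L × 0.865 L = 5.27 g
monosodium phosphate: 3.88 g/L × 0.865 L = 3.36 g
sodium succinate: 6.24 g/L × 0.865 L = 5.40 g
riboflavin: 4.52 mg/L × 0.865 L = 3.91 mg

disodium phosphate 8.16 g; sodium nitrate 1.85 g; glycerol 11.42 g; lactose 5.27 g; monosodium phosphate 3.36 g; sodium succinate 5.40 g; riboflavin 3.91 mg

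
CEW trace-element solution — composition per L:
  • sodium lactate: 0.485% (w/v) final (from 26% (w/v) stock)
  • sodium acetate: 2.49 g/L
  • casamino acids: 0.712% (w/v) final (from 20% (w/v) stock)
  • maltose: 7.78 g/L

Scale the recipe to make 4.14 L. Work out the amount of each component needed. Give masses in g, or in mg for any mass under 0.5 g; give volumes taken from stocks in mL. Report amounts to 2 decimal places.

sodium lactate 77.23 mL; sodium acetate 10.31 g; casamino acids 147.38 mL; maltose 32.21 g

Working volume: 4.14 L.
sodium lactate: V = C2·V2/C1 = 0.485% ÷ 26% × 4140 mL = 77.23 mL
sodium acetate: 2.49 g/L × 4.14 L = 10.31 g
casamino acids: C1V1 = C2V2 → 0.712% ÷ 20% × 4140 mL = 147.38 mL
maltose: 7.78 g/L × 4.14 L = 32.21 g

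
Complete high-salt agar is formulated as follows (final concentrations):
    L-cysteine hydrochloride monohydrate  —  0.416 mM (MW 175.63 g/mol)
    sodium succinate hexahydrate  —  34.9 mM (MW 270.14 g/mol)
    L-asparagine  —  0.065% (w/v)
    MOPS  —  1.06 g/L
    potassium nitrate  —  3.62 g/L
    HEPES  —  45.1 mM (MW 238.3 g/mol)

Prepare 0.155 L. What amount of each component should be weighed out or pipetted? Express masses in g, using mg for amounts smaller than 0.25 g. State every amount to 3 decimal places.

L-cysteine hydrochloride monohydrate 11.325 mg; sodium succinate hexahydrate 1.461 g; L-asparagine 100.750 mg; MOPS 164.300 mg; potassium nitrate 0.561 g; HEPES 1.666 g

Working volume: 0.155 L.
L-cysteine hydrochloride monohydrate: 0.416 mmol/L × 175.63 mg/mmol × 0.155 L = 11.325 mg
sodium succinate hexahydrate: 34.9 mmol/L × 270.14 g/mol × 0.155 L ÷ 1000 = 1.461 g
L-asparagine: 0.065% w/v = 0.65 g/L → 0.65 × 0.155 L = 0.10075 g = 100.750 mg
MOPS: 1.06 g/L × 0.155 L = 0.1643 g = 164.300 mg
potassium nitrate: 3.62 g/L × 0.155 L = 0.561 g
HEPES: 45.1 mmol/L × 238.3 g/mol × 0.155 L ÷ 1000 = 1.666 g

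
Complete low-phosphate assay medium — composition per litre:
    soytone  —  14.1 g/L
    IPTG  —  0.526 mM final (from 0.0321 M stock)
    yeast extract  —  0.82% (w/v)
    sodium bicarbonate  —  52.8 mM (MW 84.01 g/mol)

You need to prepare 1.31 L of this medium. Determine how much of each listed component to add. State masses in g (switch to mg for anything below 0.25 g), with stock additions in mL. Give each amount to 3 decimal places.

Scale factor relative to 1 L: 1.31.
soytone: 14.1 g/L × 1.31 L = 18.471 g
IPTG: V = C2·V2/C1 = 0.526 mM × 1310 mL ÷ 32.1 mM = 21.466 mL
yeast extract: 0.82 g per 100 mL × 1310 mL ÷ 100 = 10.742 g
sodium bicarbonate: 52.8 mmol/L × 84.01 g/mol × 1.31 L ÷ 1000 = 5.811 g

soytone 18.471 g; IPTG 21.466 mL; yeast extract 10.742 g; sodium bicarbonate 5.811 g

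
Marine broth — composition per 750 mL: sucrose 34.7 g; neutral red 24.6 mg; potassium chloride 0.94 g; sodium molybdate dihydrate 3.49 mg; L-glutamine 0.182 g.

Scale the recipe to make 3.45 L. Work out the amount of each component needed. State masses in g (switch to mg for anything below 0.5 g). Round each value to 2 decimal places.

Scale factor = 3450 mL / 750 mL = 4.6.
sucrose: 34.7 g × (3450 mL / 750 mL) = 159.62 g
neutral red: 24.6 mg × (3450 mL / 750 mL) = 113.16 mg
potassium chloride: 0.94 g × (3450 mL / 750 mL) = 4.32 g
sodium molybdate dihydrate: 3.49 mg × (3450 mL / 750 mL) = 16.05 mg
L-glutamine: 0.182 g × (3450 mL / 750 mL) = 0.84 g

sucrose 159.62 g; neutral red 113.16 mg; potassium chloride 4.32 g; sodium molybdate dihydrate 16.05 mg; L-glutamine 0.84 g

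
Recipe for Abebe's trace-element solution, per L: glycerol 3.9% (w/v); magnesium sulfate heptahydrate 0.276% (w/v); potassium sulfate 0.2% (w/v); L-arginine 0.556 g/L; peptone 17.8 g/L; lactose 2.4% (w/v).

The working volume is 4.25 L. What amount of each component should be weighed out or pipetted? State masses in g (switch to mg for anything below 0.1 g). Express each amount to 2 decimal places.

Working volume: 4.25 L.
glycerol: 3.9% w/v = 39 g/L → 39 × 4.25 L = 165.75 g
magnesium sulfate heptahydrate: 0.276% w/v = 2.76 g/L → 2.76 × 4.25 L = 11.73 g
potassium sulfate: 0.2 g per 100 mL × 4250 mL ÷ 100 = 8.50 g
L-arginine: 0.556 g/L × 4.25 L = 2.36 g
peptone: 17.8 g/L × 4.25 L = 75.65 g
lactose: 2.4% w/v = 24 g/L → 24 × 4.25 L = 102.00 g

glycerol 165.75 g; magnesium sulfate heptahydrate 11.73 g; potassium sulfate 8.50 g; L-arginine 2.36 g; peptone 75.65 g; lactose 102.00 g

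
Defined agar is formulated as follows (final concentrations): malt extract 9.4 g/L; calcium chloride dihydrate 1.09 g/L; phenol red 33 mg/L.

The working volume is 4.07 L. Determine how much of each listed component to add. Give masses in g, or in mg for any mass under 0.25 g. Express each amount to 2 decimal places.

malt extract 38.26 g; calcium chloride dihydrate 4.44 g; phenol red 134.31 mg

Scale factor relative to 1 L: 4.07.
malt extract: 9.4 g/L × 4.07 L = 38.26 g
calcium chloride dihydrate: 1.09 g/L × 4.07 L = 4.44 g
phenol red: 33 mg/L × 4.07 L = 134.31 mg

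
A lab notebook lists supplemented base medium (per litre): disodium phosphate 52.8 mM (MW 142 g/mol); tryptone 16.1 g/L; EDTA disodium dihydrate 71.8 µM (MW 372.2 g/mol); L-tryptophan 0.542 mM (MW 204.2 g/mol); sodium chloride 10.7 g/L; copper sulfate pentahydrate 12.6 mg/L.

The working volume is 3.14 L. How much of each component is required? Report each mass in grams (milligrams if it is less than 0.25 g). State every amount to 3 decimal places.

Scale factor relative to 1 L: 3.14.
disodium phosphate: 52.8 mmol/L × 142 g/mol × 3.14 L ÷ 1000 = 23.542 g
tryptone: 16.1 g/L × 3.14 L = 50.554 g
EDTA disodium dihydrate: 71.8 µmol/L × 372.2 g/mol × 3.14 L ÷ 1000 = 83.913 mg
L-tryptophan: 0.542 mmol/L × 204.2 g/mol × 3.14 L ÷ 1000 = 0.348 g
sodium chloride: 10.7 g/L × 3.14 L = 33.598 g
copper sulfate pentahydrate: 12.6 mg/L × 3.14 L = 39.564 mg

disodium phosphate 23.542 g; tryptone 50.554 g; EDTA disodium dihydrate 83.913 mg; L-tryptophan 0.348 g; sodium chloride 33.598 g; copper sulfate pentahydrate 39.564 mg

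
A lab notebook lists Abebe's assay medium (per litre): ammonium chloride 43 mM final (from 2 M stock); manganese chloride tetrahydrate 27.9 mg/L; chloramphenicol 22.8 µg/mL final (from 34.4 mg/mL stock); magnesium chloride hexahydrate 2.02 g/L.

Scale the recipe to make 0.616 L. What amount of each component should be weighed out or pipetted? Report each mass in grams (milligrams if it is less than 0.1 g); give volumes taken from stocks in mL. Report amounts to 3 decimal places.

Working volume: 0.616 L.
ammonium chloride: C1V1 = C2V2 → 43 mM × 616 mL ÷ 2000 mM = 13.244 mL
manganese chloride tetrahydrate: 27.9 mg/L × 0.616 L = 17.186 mg
chloramphenicol: C1V1 = C2V2 → 22.8 µg/mL × 616 mL ÷ 34400 µg/mL = 0.408 mL
magnesium chloride hexahydrate: 2.02 g/L × 0.616 L = 1.244 g

ammonium chloride 13.244 mL; manganese chloride tetrahydrate 17.186 mg; chloramphenicol 0.408 mL; magnesium chloride hexahydrate 1.244 g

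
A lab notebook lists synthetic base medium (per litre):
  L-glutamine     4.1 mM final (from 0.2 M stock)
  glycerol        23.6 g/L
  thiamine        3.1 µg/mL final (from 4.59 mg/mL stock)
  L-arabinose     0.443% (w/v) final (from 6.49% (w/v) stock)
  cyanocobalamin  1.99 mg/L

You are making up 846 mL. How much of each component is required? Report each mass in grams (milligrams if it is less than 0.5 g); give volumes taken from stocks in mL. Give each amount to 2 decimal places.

Scale factor relative to 1 L: 0.846.
L-glutamine: dilute stock: 4.1 mM × 846 mL ÷ 200 mM = 17.34 mL
glycerol: 23.6 g/L × 0.846 L = 19.97 g
thiamine: dilute stock: 3.1 µg/mL × 846 mL ÷ 4590 µg/mL = 0.57 mL
L-arabinose: C1V1 = C2V2 → 0.443% ÷ 6.49% × 846 mL = 57.75 mL
cyanocobalamin: 1.99 mg/L × 0.846 L = 1.68 mg

L-glutamine 17.34 mL; glycerol 19.97 g; thiamine 0.57 mL; L-arabinose 57.75 mL; cyanocobalamin 1.68 mg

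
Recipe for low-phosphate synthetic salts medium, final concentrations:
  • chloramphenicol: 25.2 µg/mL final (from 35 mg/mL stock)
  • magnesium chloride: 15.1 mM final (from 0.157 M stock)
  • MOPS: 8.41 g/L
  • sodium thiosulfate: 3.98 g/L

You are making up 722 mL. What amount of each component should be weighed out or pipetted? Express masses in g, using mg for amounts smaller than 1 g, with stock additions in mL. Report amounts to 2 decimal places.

Target volume = 722 mL = 0.722 L.
chloramphenicol: dilute stock: 25.2 µg/mL × 722 mL ÷ 35000 µg/mL = 0.52 mL
magnesium chloride: dilute stock: 15.1 mM × 722 mL ÷ 157 mM = 69.44 mL
MOPS: 8.41 g/L × 0.722 L = 6.07 g
sodium thiosulfate: 3.98 g/L × 0.722 L = 2.87 g

chloramphenicol 0.52 mL; magnesium chloride 69.44 mL; MOPS 6.07 g; sodium thiosulfate 2.87 g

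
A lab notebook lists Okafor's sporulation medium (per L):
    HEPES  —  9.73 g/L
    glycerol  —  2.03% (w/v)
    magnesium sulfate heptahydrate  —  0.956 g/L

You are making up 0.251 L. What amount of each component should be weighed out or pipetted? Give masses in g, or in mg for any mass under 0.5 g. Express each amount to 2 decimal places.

HEPES 2.44 g; glycerol 5.10 g; magnesium sulfate heptahydrate 239.96 mg

Working volume: 0.251 L.
HEPES: 9.73 g/L × 0.251 L = 2.44 g
glycerol: 2.03% w/v = 20.3 g/L → 20.3 × 0.251 L = 5.10 g
magnesium sulfate heptahydrate: 0.956 g/L × 0.251 L = 0.239956 g = 239.96 mg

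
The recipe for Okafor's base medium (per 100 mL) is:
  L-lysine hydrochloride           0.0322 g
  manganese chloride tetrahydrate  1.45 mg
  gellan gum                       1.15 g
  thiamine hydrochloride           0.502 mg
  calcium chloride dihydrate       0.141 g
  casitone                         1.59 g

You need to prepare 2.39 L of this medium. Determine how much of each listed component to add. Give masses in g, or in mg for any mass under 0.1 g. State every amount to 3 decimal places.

Scale factor = 2390 mL / 100 mL = 23.9.
L-lysine hydrochloride: 0.0322 g × (2390 mL / 100 mL) = 0.770 g
manganese chloride tetrahydrate: 1.45 mg × (2390 mL / 100 mL) = 34.655 mg
gellan gum: 1.15 g × (2390 mL / 100 mL) = 27.485 g
thiamine hydrochloride: 0.502 mg × (2390 mL / 100 mL) = 11.998 mg
calcium chloride dihydrate: 0.141 g × (2390 mL / 100 mL) = 3.370 g
casitone: 1.59 g × (2390 mL / 100 mL) = 38.001 g

L-lysine hydrochloride 0.770 g; manganese chloride tetrahydrate 34.655 mg; gellan gum 27.485 g; thiamine hydrochloride 11.998 mg; calcium chloride dihydrate 3.370 g; casitone 38.001 g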